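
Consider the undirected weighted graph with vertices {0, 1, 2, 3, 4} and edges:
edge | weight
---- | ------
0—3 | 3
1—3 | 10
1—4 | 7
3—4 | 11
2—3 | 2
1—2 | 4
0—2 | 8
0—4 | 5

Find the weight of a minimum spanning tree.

14

Prim, starting at 0.
Step 1: cheapest edge leaving the tree is 0—3 (3); add 3.
Step 2: cheapest edge leaving the tree is 2—3 (2); add 2.
Step 3: cheapest edge leaving the tree is 1—2 (4); add 1.
Step 4: cheapest edge leaving the tree is 0—4 (5); add 4.
MST edges: 0—3, 2—3, 1—2, 0—4; total weight 3+2+4+5 = 14.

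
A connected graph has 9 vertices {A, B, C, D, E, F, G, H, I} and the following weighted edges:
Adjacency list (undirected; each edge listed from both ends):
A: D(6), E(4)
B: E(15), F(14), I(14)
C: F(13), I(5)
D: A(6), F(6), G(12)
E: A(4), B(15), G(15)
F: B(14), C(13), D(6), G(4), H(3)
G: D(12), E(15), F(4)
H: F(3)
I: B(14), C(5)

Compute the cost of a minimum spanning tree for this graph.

55

Kruskal: consider edges lightest-first.
F H (3): add — endpoints in different components.
A E (4): add — endpoints in different components.
F G (4): add — endpoints in different components.
C I (5): add — endpoints in different components.
A D (6): add — endpoints in different components.
D F (6): add — endpoints in different components.
D G (12): skip — D and G already connected.
C F (13): add — endpoints in different components.
B F (14): add — endpoints in different components.
MST edges: F H, A E, F G, C I, A D, D F, C F, B F; total weight 3+4+4+5+6+6+13+14 = 55.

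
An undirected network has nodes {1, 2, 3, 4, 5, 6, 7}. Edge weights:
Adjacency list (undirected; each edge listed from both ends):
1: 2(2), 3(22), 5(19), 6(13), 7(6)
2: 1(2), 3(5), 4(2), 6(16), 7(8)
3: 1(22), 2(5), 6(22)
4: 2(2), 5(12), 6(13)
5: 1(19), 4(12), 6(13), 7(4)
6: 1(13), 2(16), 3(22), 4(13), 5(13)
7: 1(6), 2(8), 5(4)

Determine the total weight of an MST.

Grow the tree from 2 using Prim:
Step 1: cheapest edge leaving the tree is 1-2 (2); add 1.
Step 2: cheapest edge leaving the tree is 2-4 (2); add 4.
Step 3: cheapest edge leaving the tree is 2-3 (5); add 3.
Step 4: cheapest edge leaving the tree is 1-7 (6); add 7.
Step 5: cheapest edge leaving the tree is 5-7 (4); add 5.
Step 6: cheapest edge leaving the tree is 1-6 (13); add 6.
MST edges: 1-2, 2-4, 2-3, 1-7, 5-7, 1-6; total weight 2+2+5+6+4+13 = 32.

32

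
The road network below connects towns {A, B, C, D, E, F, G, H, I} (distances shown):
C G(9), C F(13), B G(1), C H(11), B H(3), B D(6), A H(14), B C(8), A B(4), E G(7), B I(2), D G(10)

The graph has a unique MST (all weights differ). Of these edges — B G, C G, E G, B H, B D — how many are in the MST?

4

Kruskal: consider edges lightest-first.
B G (1): add — endpoints in different components.
B I (2): add — endpoints in different components.
B H (3): add — endpoints in different components.
A B (4): add — endpoints in different components.
B D (6): add — endpoints in different components.
E G (7): add — endpoints in different components.
B C (8): add — endpoints in different components.
C G (9): skip — C and G already connected.
D G (10): skip — D and G already connected.
C H (11): skip — C and H already connected.
C F (13): add — endpoints in different components.
MST edge set: {B G, B I, B H, A B, B D, E G, B C, C F}.
Of the listed edges, {B G, E G, B H, B D} are in the MST → 4.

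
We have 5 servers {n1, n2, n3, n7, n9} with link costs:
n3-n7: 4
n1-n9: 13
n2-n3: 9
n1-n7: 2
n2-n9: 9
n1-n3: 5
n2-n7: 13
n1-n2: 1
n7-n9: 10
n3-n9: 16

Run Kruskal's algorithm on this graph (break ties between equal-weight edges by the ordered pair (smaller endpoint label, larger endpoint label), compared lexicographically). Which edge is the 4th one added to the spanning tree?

Kruskal: consider edges lightest-first.
n1-n2 (1): add. Components now {n1,n2} {n9} {n3} {n7}
n1-n7 (2): add. Components now {n1,n2,n7} {n9} {n3}
n3-n7 (4): add. Components now {n1,n2,n3,n7} {n9}
n1-n3 (5): skip — n1 and n3 already connected.
n2-n3 (9): skip — n2 and n3 already connected.
n2-n9 (9): add. Components now {n1,n2,n3,n7,n9}
The 4th edge added is n2-n9.

n2-n9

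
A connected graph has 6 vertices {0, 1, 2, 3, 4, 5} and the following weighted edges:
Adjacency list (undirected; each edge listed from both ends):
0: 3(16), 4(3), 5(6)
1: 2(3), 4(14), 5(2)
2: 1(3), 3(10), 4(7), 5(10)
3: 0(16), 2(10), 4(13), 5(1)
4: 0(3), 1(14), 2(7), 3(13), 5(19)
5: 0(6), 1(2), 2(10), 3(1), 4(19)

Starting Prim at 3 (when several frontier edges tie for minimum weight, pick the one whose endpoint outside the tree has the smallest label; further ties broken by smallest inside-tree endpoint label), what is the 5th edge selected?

Prim's algorithm from 3:
Step 1: frontier [3—5 1, 2—3 10, 3—4 13, 0—3 16] → take 3—5 (1); add 5.
Step 2: frontier [2—3 10, 3—4 13, 0—3 16, 1—5 2, 0—5 6, 2—5 10, 4—5 19] → take 1—5 (2); add 1.
Step 3: frontier [1—2 3, 1—4 14, 2—3 10, 3—4 13, 0—3 16, 0—5 6, 2—5 10, 4—5 19] → take 1—2 (3); add 2.
Step 4: frontier [1—4 14, 2—4 7, 3—4 13, 0—3 16, 0—5 6, 4—5 19] → take 0—5 (6); add 0.
Step 5: frontier [0—4 3, 1—4 14, 2—4 7, 3—4 13, 4—5 19] → take 0—4 (3); add 4.
The 5th edge added is 0—4.

0-4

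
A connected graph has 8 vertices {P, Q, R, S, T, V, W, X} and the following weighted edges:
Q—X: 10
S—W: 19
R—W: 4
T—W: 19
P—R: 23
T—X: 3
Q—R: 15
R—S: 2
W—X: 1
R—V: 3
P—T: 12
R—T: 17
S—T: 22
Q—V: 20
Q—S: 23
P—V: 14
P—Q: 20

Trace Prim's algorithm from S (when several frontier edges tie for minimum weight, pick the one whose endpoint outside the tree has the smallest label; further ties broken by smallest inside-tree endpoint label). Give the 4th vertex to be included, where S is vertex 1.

Grow the tree from S using Prim:
Step 1: cheapest edge leaving the tree is R—S (2); add R.
Step 2: cheapest edge leaving the tree is R—V (3); add V.
Step 3: cheapest edge leaving the tree is R—W (4); add W.
Step 4: cheapest edge leaving the tree is W—X (1); add X.
Step 5: cheapest edge leaving the tree is T—X (3); add T.
Step 6: cheapest edge leaving the tree is Q—X (10); add Q.
Step 7: cheapest edge leaving the tree is P—T (12); add P.
Vertex order: S, R, V, W, X, T, Q, P. The 4th vertex is W.

W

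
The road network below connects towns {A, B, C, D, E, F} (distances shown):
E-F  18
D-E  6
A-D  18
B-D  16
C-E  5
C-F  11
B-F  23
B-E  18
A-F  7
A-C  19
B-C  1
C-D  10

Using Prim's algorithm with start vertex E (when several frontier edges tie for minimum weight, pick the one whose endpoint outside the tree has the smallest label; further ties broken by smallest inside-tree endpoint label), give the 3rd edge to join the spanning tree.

Grow the tree from E using Prim:
Step 1: frontier [C-E 5, D-E 6, B-E 18, E-F 18] → take C-E (5); add C.
Step 2: frontier [B-C 1, C-D 10, C-F 11, A-C 19, D-E 6, B-E 18, E-F 18] → take B-C (1); add B.
Step 3: frontier [B-D 16, B-F 23, C-D 10, C-F 11, A-C 19, D-E 6, E-F 18] → take D-E (6); add D.
Step 4: frontier [B-F 23, C-F 11, A-C 19, A-D 18, E-F 18] → take C-F (11); add F.
Step 5: frontier [A-C 19, A-D 18, A-F 7] → take A-F (7); add A.
The 3rd edge added is D-E.

D-E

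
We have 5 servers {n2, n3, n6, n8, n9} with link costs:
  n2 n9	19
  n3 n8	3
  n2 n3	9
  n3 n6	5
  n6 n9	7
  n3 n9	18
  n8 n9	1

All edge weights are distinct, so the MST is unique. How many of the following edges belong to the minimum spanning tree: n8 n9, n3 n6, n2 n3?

Kruskal: consider edges lightest-first.
n8 n9 (1): add — endpoints in different components.
n3 n8 (3): add — endpoints in different components.
n3 n6 (5): add — endpoints in different components.
n6 n9 (7): skip — n6 and n9 already connected.
n2 n3 (9): add — endpoints in different components.
MST edge set: {n8 n9, n3 n8, n3 n6, n2 n3}.
Of the listed edges, {n8 n9, n3 n6, n2 n3} are in the MST → 3.

3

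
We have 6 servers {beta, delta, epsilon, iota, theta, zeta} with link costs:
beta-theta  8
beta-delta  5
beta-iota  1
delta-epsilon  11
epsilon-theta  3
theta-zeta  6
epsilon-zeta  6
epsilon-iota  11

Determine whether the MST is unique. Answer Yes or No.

Sort edges by weight, then run Kruskal:
beta-iota (1): add. Components now {theta} {zeta} {beta,iota} {epsilon} {delta}
epsilon-theta (3): add. Components now {epsilon,theta} {zeta} {beta,iota} {delta}
beta-delta (5): add. Components now {epsilon,theta} {zeta} {beta,delta,iota}
epsilon-zeta (6): add. Components now {epsilon,theta,zeta} {beta,delta,iota}
theta-zeta (6): skip — theta and zeta already connected.
beta-theta (8): add. Components now {beta,delta,epsilon,iota,theta,zeta}
Non-tree edge theta-zeta has weight 6, equal to the heaviest edge on its tree cycle — swapping gives another MST of the same weight. Not unique.

No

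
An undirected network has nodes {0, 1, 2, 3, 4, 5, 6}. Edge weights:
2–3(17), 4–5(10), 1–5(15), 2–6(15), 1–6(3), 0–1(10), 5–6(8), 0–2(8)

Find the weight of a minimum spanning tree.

Grow the tree from 4 using Prim:
Step 1: cheapest edge leaving the tree is 4–5 (10); add 5.
Step 2: cheapest edge leaving the tree is 5–6 (8); add 6.
Step 3: cheapest edge leaving the tree is 1–6 (3); add 1.
Step 4: cheapest edge leaving the tree is 0–1 (10); add 0.
Step 5: cheapest edge leaving the tree is 0–2 (8); add 2.
Step 6: cheapest edge leaving the tree is 2–3 (17); add 3.
MST edges: 4–5, 5–6, 1–6, 0–1, 0–2, 2–3; total weight 10+8+3+10+8+17 = 56.

56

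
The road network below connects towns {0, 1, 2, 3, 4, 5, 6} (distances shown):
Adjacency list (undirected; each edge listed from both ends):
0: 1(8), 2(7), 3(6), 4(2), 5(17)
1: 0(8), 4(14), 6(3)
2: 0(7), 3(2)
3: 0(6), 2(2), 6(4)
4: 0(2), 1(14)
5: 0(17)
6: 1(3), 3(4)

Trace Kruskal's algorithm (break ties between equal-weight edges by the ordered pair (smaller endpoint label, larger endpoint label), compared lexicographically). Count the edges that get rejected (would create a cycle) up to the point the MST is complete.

Kruskal: consider edges lightest-first.
0—4 (2): add — endpoints in different components.
2—3 (2): add — endpoints in different components.
1—6 (3): add — endpoints in different components.
3—6 (4): add — endpoints in different components.
0—3 (6): add — endpoints in different components.
0—2 (7): skip — 0 and 2 already connected.
0—1 (8): skip — 0 and 1 already connected.
1—4 (14): skip — 1 and 4 already connected.
0—5 (17): add — endpoints in different components.
Edges rejected before the tree was complete: 3.

3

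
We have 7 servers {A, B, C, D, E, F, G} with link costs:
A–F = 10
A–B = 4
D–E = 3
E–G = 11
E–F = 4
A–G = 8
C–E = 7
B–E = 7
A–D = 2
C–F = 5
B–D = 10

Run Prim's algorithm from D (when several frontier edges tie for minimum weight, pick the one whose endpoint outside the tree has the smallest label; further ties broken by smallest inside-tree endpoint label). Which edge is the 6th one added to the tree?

Grow the tree from D using Prim:
Step 1: frontier [A–D 2, D–E 3, B–D 10] → take A–D (2); add A.
Step 2: frontier [A–B 4, A–G 8, A–F 10, D–E 3, B–D 10] → take D–E (3); add E.
Step 3: frontier [A–B 4, A–G 8, A–F 10, B–D 10, E–F 4, B–E 7, C–E 7, E–G 11] → take A–B (4); add B.
Step 4: frontier [A–G 8, A–F 10, E–F 4, C–E 7, E–G 11] → take E–F (4); add F.
Step 5: frontier [A–G 8, C–E 7, E–G 11, C–F 5] → take C–F (5); add C.
Step 6: frontier [A–G 8, E–G 11] → take A–G (8); add G.
The 6th edge added is A–G.

A-G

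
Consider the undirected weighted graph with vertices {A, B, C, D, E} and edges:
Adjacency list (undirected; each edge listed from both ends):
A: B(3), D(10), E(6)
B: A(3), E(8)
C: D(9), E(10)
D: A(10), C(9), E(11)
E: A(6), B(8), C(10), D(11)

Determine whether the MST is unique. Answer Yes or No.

No

Kruskal: consider edges lightest-first.
A–B (3): add. Components now {A,B} {C} {D} {E}
A–E (6): add. Components now {A,B,E} {C} {D}
B–E (8): skip — B and E already connected.
C–D (9): add. Components now {A,B,E} {C,D}
A–D (10): add. Components now {A,B,C,D,E}
Non-tree edge C–E has weight 10, equal to the heaviest edge on its tree cycle — swapping gives another MST of the same weight. Not unique.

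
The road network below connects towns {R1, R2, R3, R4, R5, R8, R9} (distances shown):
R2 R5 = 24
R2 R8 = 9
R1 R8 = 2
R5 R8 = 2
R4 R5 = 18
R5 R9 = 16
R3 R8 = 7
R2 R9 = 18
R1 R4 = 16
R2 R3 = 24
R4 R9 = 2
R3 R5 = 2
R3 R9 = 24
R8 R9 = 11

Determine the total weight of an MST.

28

Kruskal's algorithm — process edges by increasing weight (ties by edge label):
R1 R8 (2): add. Components now {R3} {R1,R8} {R2} {R5} {R4} {R9}
R3 R5 (2): add. Components now {R3,R5} {R1,R8} {R2} {R4} {R9}
R4 R9 (2): add. Components now {R3,R5} {R1,R8} {R2} {R4,R9}
R5 R8 (2): add. Components now {R1,R3,R5,R8} {R2} {R4,R9}
R3 R8 (7): skip — R3 and R8 already connected.
R2 R8 (9): add. Components now {R1,R2,R3,R5,R8} {R4,R9}
R8 R9 (11): add. Components now {R1,R2,R3,R4,R5,R8,R9}
MST edges: R1 R8, R3 R5, R4 R9, R5 R8, R2 R8, R8 R9; total weight 2+2+2+2+9+11 = 28.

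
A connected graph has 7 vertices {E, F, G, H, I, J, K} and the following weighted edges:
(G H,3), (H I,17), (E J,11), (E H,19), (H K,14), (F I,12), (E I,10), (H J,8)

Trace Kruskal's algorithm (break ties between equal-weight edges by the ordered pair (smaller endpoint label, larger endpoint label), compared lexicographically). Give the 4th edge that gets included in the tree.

E-J

Kruskal: consider edges lightest-first.
G H (3): add. Components now {E} {F} {G,H} {I} {J} {K}
H J (8): add. Components now {E} {F} {G,H,J} {I} {K}
E I (10): add. Components now {E,I} {F} {G,H,J} {K}
E J (11): add. Components now {E,G,H,I,J} {F} {K}
F I (12): add. Components now {E,F,G,H,I,J} {K}
H K (14): add. Components now {E,F,G,H,I,J,K}
The 4th edge added is E J.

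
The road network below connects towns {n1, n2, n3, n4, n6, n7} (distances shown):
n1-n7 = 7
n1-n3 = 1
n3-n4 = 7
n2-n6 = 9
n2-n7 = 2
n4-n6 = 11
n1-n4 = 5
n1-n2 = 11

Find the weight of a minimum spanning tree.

Kruskal's algorithm — process edges by increasing weight (ties by edge label):
n1-n3 (1): add. Components now {n1,n3} {n4} {n7} {n2} {n6}
n2-n7 (2): add. Components now {n1,n3} {n4} {n2,n7} {n6}
n1-n4 (5): add. Components now {n1,n3,n4} {n2,n7} {n6}
n1-n7 (7): add. Components now {n1,n2,n3,n4,n7} {n6}
n3-n4 (7): skip — n3 and n4 already connected.
n2-n6 (9): add. Components now {n1,n2,n3,n4,n6,n7}
MST edges: n1-n3, n2-n7, n1-n4, n1-n7, n2-n6; total weight 1+2+5+7+9 = 24.

24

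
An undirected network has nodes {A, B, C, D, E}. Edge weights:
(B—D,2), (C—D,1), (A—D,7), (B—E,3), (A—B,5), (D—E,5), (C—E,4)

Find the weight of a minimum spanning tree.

11

Grow the tree from B using Prim:
Step 1: cheapest edge leaving the tree is B—D (2); add D.
Step 2: cheapest edge leaving the tree is C—D (1); add C.
Step 3: cheapest edge leaving the tree is B—E (3); add E.
Step 4: cheapest edge leaving the tree is A—B (5); add A.
MST edges: B—D, C—D, B—E, A—B; total weight 2+1+3+5 = 11.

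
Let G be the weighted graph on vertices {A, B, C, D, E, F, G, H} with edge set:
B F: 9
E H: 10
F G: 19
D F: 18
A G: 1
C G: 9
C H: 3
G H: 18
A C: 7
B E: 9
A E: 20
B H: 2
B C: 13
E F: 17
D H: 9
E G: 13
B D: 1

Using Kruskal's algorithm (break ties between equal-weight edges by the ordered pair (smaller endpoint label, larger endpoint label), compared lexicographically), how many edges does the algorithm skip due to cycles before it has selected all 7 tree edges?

Sort edges by weight, then run Kruskal:
A G (1): add — endpoints in different components.
B D (1): add — endpoints in different components.
B H (2): add — endpoints in different components.
C H (3): add — endpoints in different components.
A C (7): add — endpoints in different components.
B E (9): add — endpoints in different components.
B F (9): add — endpoints in different components.
Edges rejected before the tree was complete: 0.

0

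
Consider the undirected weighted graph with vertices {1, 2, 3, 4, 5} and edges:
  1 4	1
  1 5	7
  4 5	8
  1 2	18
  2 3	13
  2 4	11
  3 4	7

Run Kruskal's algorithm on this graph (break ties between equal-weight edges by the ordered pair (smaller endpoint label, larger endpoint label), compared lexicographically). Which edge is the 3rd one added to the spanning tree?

Kruskal: consider edges lightest-first.
1 4 (1): add — endpoints in different components.
1 5 (7): add — endpoints in different components.
3 4 (7): add — endpoints in different components.
4 5 (8): skip — 4 and 5 already connected.
2 4 (11): add — endpoints in different components.
The 3rd edge added is 3 4.

3-4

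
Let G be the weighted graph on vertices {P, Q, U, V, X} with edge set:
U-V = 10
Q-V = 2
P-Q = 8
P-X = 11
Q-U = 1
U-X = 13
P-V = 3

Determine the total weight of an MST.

17

Prim, starting at V.
Step 1: frontier [Q-V 2, P-V 3, U-V 10] → take Q-V (2); add Q.
Step 2: frontier [Q-U 1, P-Q 8, P-V 3, U-V 10] → take Q-U (1); add U.
Step 3: frontier [P-Q 8, U-X 13, P-V 3] → take P-V (3); add P.
Step 4: frontier [P-X 11, U-X 13] → take P-X (11); add X.
MST edges: Q-V, Q-U, P-V, P-X; total weight 2+1+3+11 = 17.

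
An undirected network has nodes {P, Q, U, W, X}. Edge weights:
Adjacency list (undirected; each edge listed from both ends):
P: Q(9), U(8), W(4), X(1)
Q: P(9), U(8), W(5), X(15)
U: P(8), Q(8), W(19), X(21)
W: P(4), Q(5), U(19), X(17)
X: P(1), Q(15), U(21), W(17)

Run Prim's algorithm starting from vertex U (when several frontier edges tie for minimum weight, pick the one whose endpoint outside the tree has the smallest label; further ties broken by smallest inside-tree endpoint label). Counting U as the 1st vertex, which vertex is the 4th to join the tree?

Grow the tree from U using Prim:
Step 1: frontier [P–U 8, Q–U 8, U–W 19, U–X 21] → take P–U (8); add P.
Step 2: frontier [P–X 1, P–W 4, P–Q 9, Q–U 8, U–W 19, U–X 21] → take P–X (1); add X.
Step 3: frontier [P–W 4, P–Q 9, Q–U 8, U–W 19, Q–X 15, W–X 17] → take P–W (4); add W.
Step 4: frontier [P–Q 9, Q–U 8, Q–W 5, Q–X 15] → take Q–W (5); add Q.
Vertex order: U, P, X, W, Q. The 4th vertex is W.

W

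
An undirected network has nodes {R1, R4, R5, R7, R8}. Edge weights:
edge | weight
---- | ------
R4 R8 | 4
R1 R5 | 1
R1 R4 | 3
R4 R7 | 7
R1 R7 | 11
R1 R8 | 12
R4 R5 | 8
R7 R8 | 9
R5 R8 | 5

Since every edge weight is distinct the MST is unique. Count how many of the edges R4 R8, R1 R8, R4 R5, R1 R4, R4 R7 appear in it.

3

Sort edges by weight, then run Kruskal:
R1 R5 (1): add. Components now {R1,R5} {R8} {R4} {R7}
R1 R4 (3): add. Components now {R1,R4,R5} {R8} {R7}
R4 R8 (4): add. Components now {R1,R4,R5,R8} {R7}
R5 R8 (5): skip — R8 and R5 already connected.
R4 R7 (7): add. Components now {R1,R4,R5,R7,R8}
MST edge set: {R1 R5, R1 R4, R4 R8, R4 R7}.
Of the listed edges, {R4 R8, R1 R4, R4 R7} are in the MST → 3.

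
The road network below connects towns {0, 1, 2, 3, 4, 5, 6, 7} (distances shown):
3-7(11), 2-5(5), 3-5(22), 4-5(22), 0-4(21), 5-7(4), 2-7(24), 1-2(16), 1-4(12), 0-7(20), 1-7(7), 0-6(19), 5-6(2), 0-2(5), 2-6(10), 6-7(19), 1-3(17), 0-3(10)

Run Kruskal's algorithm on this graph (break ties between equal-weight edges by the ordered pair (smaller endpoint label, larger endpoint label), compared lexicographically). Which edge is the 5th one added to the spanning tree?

Sort edges by weight, then run Kruskal:
5-6 (2): add — endpoints in different components.
5-7 (4): add — endpoints in different components.
0-2 (5): add — endpoints in different components.
2-5 (5): add — endpoints in different components.
1-7 (7): add — endpoints in different components.
0-3 (10): add — endpoints in different components.
2-6 (10): skip — 2 and 6 already connected.
3-7 (11): skip — 3 and 7 already connected.
1-4 (12): add — endpoints in different components.
The 5th edge added is 1-7.

1-7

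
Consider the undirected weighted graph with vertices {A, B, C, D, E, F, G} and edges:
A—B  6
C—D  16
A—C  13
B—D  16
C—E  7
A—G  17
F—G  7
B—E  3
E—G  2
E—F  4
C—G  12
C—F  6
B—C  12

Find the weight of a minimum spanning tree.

Kruskal's algorithm — process edges by increasing weight (ties by edge label):
E—G (2): add. Components now {A} {B} {C} {D} {E,G} {F}
B—E (3): add. Components now {A} {B,E,G} {C} {D} {F}
E—F (4): add. Components now {A} {B,E,F,G} {C} {D}
A—B (6): add. Components now {A,B,E,F,G} {C} {D}
C—F (6): add. Components now {A,B,C,E,F,G} {D}
C—E (7): skip — C and E already connected.
F—G (7): skip — F and G already connected.
B—C (12): skip — B and C already connected.
C—G (12): skip — C and G already connected.
A—C (13): skip — A and C already connected.
B—D (16): add. Components now {A,B,C,D,E,F,G}
MST edges: E—G, B—E, E—F, A—B, C—F, B—D; total weight 2+3+4+6+6+16 = 37.

37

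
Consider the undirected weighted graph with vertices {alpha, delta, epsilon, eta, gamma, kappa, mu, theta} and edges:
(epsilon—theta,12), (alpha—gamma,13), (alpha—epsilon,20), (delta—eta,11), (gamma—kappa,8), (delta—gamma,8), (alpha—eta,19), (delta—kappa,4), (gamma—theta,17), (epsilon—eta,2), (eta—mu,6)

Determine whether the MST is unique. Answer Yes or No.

No

Kruskal: consider edges lightest-first.
epsilon—eta (2): add — endpoints in different components.
delta—kappa (4): add — endpoints in different components.
eta—mu (6): add — endpoints in different components.
delta—gamma (8): add — endpoints in different components.
gamma—kappa (8): skip — gamma and kappa already connected.
delta—eta (11): add — endpoints in different components.
epsilon—theta (12): add — endpoints in different components.
alpha—gamma (13): add — endpoints in different components.
Non-tree edge gamma—kappa has weight 8, equal to the heaviest edge on its tree cycle — swapping gives another MST of the same weight. Not unique.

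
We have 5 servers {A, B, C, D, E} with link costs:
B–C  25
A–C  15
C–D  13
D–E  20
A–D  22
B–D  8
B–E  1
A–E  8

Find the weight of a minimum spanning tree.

Grow the tree from B using Prim:
Step 1: frontier [B–E 1, B–D 8, B–C 25] → take B–E (1); add E.
Step 2: frontier [B–D 8, B–C 25, A–E 8, D–E 20] → take A–E (8); add A.
Step 3: frontier [A–C 15, A–D 22, B–D 8, B–C 25, D–E 20] → take B–D (8); add D.
Step 4: frontier [A–C 15, B–C 25, C–D 13] → take C–D (13); add C.
MST edges: B–E, A–E, B–D, C–D; total weight 1+8+8+13 = 30.

30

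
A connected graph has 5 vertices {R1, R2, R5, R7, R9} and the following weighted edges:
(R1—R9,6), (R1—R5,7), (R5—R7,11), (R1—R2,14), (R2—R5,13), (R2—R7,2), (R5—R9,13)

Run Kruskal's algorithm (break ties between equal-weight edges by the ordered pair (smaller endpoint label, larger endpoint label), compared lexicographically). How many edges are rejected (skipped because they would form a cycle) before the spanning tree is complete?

Kruskal's algorithm — process edges by increasing weight (ties by edge label):
R2—R7 (2): add. Components now {R5} {R1} {R2,R7} {R9}
R1—R9 (6): add. Components now {R5} {R1,R9} {R2,R7}
R1—R5 (7): add. Components now {R1,R5,R9} {R2,R7}
R5—R7 (11): add. Components now {R1,R2,R5,R7,R9}
Edges rejected before the tree was complete: 0.

0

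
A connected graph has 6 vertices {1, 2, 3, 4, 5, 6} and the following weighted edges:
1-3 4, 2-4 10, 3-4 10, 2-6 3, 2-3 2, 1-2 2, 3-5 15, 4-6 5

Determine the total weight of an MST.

Prim's algorithm from 5:
Step 1: frontier [3-5 15] → take 3-5 (15); add 3.
Step 2: frontier [2-3 2, 1-3 4, 3-4 10] → take 2-3 (2); add 2.
Step 3: frontier [1-2 2, 2-6 3, 2-4 10, 1-3 4, 3-4 10] → take 1-2 (2); add 1.
Step 4: frontier [2-6 3, 2-4 10, 3-4 10] → take 2-6 (3); add 6.
Step 5: frontier [2-4 10, 3-4 10, 4-6 5] → take 4-6 (5); add 4.
MST edges: 3-5, 2-3, 1-2, 2-6, 4-6; total weight 15+2+2+3+5 = 27.

27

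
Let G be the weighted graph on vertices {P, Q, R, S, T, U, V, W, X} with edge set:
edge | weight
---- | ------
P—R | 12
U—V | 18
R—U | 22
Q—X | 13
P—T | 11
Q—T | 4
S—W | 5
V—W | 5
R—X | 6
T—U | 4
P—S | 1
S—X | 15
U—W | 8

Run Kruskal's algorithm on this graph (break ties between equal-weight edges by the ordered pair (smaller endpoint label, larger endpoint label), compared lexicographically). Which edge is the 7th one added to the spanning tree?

U-W

Sort edges by weight, then run Kruskal:
P—S (1): add — endpoints in different components.
Q—T (4): add — endpoints in different components.
T—U (4): add — endpoints in different components.
S—W (5): add — endpoints in different components.
V—W (5): add — endpoints in different components.
R—X (6): add — endpoints in different components.
U—W (8): add — endpoints in different components.
P—T (11): skip — P and T already connected.
P—R (12): add — endpoints in different components.
The 7th edge added is U—W.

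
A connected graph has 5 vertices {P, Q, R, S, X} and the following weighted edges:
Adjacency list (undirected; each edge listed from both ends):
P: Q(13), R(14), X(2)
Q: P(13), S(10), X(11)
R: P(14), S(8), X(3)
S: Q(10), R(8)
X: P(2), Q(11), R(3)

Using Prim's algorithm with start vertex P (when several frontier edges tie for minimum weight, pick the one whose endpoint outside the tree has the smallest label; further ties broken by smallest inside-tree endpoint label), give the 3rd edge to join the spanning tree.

R-S

Prim's algorithm from P:
Step 1: frontier [P X 2, P Q 13, P R 14] → take P X (2); add X.
Step 2: frontier [P Q 13, P R 14, R X 3, Q X 11] → take R X (3); add R.
Step 3: frontier [P Q 13, R S 8, Q X 11] → take R S (8); add S.
Step 4: frontier [P Q 13, Q S 10, Q X 11] → take Q S (10); add Q.
The 3rd edge added is R S.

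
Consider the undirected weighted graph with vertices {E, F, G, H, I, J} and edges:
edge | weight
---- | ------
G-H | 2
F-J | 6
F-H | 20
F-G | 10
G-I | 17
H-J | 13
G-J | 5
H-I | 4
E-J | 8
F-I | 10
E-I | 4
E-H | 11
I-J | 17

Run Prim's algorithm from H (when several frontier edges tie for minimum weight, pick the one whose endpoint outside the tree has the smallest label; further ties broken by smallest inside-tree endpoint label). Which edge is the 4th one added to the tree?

Prim, starting at H.
Step 1: cheapest edge leaving the tree is G-H (2); add G.
Step 2: cheapest edge leaving the tree is H-I (4); add I.
Step 3: cheapest edge leaving the tree is E-I (4); add E.
Step 4: cheapest edge leaving the tree is G-J (5); add J.
Step 5: cheapest edge leaving the tree is F-J (6); add F.
The 4th edge added is G-J.

G-J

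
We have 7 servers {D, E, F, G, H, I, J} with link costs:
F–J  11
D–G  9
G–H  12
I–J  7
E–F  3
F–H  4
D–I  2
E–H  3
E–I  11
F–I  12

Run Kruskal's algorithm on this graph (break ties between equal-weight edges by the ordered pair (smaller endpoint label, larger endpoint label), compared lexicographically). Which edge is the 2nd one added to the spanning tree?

E-F

Kruskal: consider edges lightest-first.
D–I (2): add — endpoints in different components.
E–F (3): add — endpoints in different components.
E–H (3): add — endpoints in different components.
F–H (4): skip — F and H already connected.
I–J (7): add — endpoints in different components.
D–G (9): add — endpoints in different components.
E–I (11): add — endpoints in different components.
The 2nd edge added is E–F.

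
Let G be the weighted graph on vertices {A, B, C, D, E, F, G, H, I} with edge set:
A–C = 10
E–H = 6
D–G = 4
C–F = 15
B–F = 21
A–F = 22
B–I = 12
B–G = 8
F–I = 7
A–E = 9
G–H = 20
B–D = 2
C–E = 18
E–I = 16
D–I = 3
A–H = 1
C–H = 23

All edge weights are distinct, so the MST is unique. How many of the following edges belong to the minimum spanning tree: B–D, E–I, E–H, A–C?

Kruskal's algorithm — process edges by increasing weight (ties by edge label):
A–H (1): add — endpoints in different components.
B–D (2): add — endpoints in different components.
D–I (3): add — endpoints in different components.
D–G (4): add — endpoints in different components.
E–H (6): add — endpoints in different components.
F–I (7): add — endpoints in different components.
B–G (8): skip — B and G already connected.
A–E (9): skip — A and E already connected.
A–C (10): add — endpoints in different components.
B–I (12): skip — B and I already connected.
C–F (15): add — endpoints in different components.
MST edge set: {A–H, B–D, D–I, D–G, E–H, F–I, A–C, C–F}.
Of the listed edges, {B–D, E–H, A–C} are in the MST → 3.

3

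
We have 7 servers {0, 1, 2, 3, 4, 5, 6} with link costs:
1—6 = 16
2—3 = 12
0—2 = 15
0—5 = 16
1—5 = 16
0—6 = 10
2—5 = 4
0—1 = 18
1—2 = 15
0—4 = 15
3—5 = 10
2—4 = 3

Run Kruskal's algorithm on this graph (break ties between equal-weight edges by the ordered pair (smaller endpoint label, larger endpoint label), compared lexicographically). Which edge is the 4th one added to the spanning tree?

Sort edges by weight, then run Kruskal:
2—4 (3): add. Components now {0} {1} {2,4} {3} {5} {6}
2—5 (4): add. Components now {0} {1} {2,4,5} {3} {6}
0—6 (10): add. Components now {0,6} {1} {2,4,5} {3}
3—5 (10): add. Components now {0,6} {1} {2,3,4,5}
2—3 (12): skip — 2 and 3 already connected.
0—2 (15): add. Components now {0,2,3,4,5,6} {1}
0—4 (15): skip — 0 and 4 already connected.
1—2 (15): add. Components now {0,1,2,3,4,5,6}
The 4th edge added is 3—5.

3-5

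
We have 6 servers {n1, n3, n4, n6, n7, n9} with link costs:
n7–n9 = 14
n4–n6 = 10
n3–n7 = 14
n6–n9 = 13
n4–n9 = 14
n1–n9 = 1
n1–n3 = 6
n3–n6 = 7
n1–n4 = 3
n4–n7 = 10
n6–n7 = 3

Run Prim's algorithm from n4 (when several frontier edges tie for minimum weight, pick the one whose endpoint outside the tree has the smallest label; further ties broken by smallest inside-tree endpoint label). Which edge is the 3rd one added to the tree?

n1-n3

Prim, starting at n4.
Step 1: frontier [n1–n4 3, n4–n6 10, n4–n7 10, n4–n9 14] → take n1–n4 (3); add n1.
Step 2: frontier [n1–n9 1, n1–n3 6, n4–n6 10, n4–n7 10, n4–n9 14] → take n1–n9 (1); add n9.
Step 3: frontier [n1–n3 6, n4–n6 10, n4–n7 10, n6–n9 13, n7–n9 14] → take n1–n3 (6); add n3.
Step 4: frontier [n3–n6 7, n3–n7 14, n4–n6 10, n4–n7 10, n6–n9 13, n7–n9 14] → take n3–n6 (7); add n6.
Step 5: frontier [n3–n7 14, n4–n7 10, n6–n7 3, n7–n9 14] → take n6–n7 (3); add n7.
The 3rd edge added is n1–n3.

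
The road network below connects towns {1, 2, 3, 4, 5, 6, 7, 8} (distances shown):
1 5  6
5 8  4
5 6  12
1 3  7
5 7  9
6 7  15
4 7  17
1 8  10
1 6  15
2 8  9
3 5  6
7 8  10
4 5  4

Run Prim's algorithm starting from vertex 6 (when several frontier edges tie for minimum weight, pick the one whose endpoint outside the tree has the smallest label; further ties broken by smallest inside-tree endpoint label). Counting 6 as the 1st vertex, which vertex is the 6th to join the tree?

Prim, starting at 6.
Step 1: cheapest edge leaving the tree is 5 6 (12); add 5.
Step 2: cheapest edge leaving the tree is 4 5 (4); add 4.
Step 3: cheapest edge leaving the tree is 5 8 (4); add 8.
Step 4: cheapest edge leaving the tree is 1 5 (6); add 1.
Step 5: cheapest edge leaving the tree is 3 5 (6); add 3.
Step 6: cheapest edge leaving the tree is 2 8 (9); add 2.
Step 7: cheapest edge leaving the tree is 5 7 (9); add 7.
Vertex order: 6, 5, 4, 8, 1, 3, 2, 7. The 6th vertex is 3.

3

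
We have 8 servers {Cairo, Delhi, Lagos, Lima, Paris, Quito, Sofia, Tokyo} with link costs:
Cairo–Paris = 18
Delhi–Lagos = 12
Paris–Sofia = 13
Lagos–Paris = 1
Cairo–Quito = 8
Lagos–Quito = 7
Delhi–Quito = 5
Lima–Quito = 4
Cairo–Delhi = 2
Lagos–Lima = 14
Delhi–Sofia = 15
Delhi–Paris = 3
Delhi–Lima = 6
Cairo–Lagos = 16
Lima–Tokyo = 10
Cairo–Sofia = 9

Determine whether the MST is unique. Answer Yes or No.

Yes

Kruskal: consider edges lightest-first.
Lagos–Paris (1): add — endpoints in different components.
Cairo–Delhi (2): add — endpoints in different components.
Delhi–Paris (3): add — endpoints in different components.
Lima–Quito (4): add — endpoints in different components.
Delhi–Quito (5): add — endpoints in different components.
Delhi–Lima (6): skip — Delhi and Lima already connected.
Lagos–Quito (7): skip — Lagos and Quito already connected.
Cairo–Quito (8): skip — Quito and Cairo already connected.
Cairo–Sofia (9): add — endpoints in different components.
Lima–Tokyo (10): add — endpoints in different components.
Every non-tree edge has weight strictly greater than the heaviest edge on the tree path between its endpoints, so the MST is unique.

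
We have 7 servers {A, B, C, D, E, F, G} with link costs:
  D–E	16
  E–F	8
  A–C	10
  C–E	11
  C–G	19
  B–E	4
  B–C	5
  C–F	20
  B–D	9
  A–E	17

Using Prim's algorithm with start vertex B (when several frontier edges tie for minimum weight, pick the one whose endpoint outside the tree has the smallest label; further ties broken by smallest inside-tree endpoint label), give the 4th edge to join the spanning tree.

Prim, starting at B.
Step 1: frontier [B–E 4, B–C 5, B–D 9] → take B–E (4); add E.
Step 2: frontier [B–C 5, B–D 9, E–F 8, C–E 11, D–E 16, A–E 17] → take B–C (5); add C.
Step 3: frontier [B–D 9, A–C 10, C–G 19, C–F 20, E–F 8, D–E 16, A–E 17] → take E–F (8); add F.
Step 4: frontier [B–D 9, A–C 10, C–G 19, D–E 16, A–E 17] → take B–D (9); add D.
Step 5: frontier [A–C 10, C–G 19, A–E 17] → take A–C (10); add A.
Step 6: frontier [C–G 19] → take C–G (19); add G.
The 4th edge added is B–D.

B-D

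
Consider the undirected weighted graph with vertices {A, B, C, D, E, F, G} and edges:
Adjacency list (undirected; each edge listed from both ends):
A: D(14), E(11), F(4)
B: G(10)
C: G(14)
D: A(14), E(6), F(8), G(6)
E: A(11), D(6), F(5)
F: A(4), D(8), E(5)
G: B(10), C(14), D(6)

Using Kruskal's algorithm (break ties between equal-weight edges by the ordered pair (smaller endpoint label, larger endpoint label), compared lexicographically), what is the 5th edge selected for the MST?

Kruskal: consider edges lightest-first.
A-F (4): add. Components now {A,F} {B} {C} {D} {E} {G}
E-F (5): add. Components now {A,E,F} {B} {C} {D} {G}
D-E (6): add. Components now {A,D,E,F} {B} {C} {G}
D-G (6): add. Components now {A,D,E,F,G} {B} {C}
D-F (8): skip — D and F already connected.
B-G (10): add. Components now {A,B,D,E,F,G} {C}
A-E (11): skip — A and E already connected.
A-D (14): skip — A and D already connected.
C-G (14): add. Components now {A,B,C,D,E,F,G}
The 5th edge added is B-G.

B-G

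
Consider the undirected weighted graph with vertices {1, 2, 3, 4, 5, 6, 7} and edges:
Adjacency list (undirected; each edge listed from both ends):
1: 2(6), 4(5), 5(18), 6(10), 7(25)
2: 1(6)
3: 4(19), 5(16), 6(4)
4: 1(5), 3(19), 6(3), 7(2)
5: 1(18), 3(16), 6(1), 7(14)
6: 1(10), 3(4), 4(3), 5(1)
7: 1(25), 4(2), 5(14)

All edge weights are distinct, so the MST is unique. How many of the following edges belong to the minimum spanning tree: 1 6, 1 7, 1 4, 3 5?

Sort edges by weight, then run Kruskal:
5 6 (1): add. Components now {1} {2} {3} {4} {5,6} {7}
4 7 (2): add. Components now {1} {2} {3} {4,7} {5,6}
4 6 (3): add. Components now {1} {2} {3} {4,5,6,7}
3 6 (4): add. Components now {1} {2} {3,4,5,6,7}
1 4 (5): add. Components now {1,3,4,5,6,7} {2}
1 2 (6): add. Components now {1,2,3,4,5,6,7}
MST edge set: {5 6, 4 7, 4 6, 3 6, 1 4, 1 2}.
Of the listed edges, {1 4} are in the MST → 1.

1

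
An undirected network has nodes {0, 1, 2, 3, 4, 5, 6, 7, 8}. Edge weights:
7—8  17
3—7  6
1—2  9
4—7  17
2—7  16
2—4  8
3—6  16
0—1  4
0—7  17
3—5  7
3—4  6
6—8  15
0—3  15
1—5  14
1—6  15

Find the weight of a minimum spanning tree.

Kruskal's algorithm — process edges by increasing weight (ties by edge label):
0—1 (4): add — endpoints in different components.
3—4 (6): add — endpoints in different components.
3—7 (6): add — endpoints in different components.
3—5 (7): add — endpoints in different components.
2—4 (8): add — endpoints in different components.
1—2 (9): add — endpoints in different components.
1—5 (14): skip — 1 and 5 already connected.
0—3 (15): skip — 0 and 3 already connected.
1—6 (15): add — endpoints in different components.
6—8 (15): add — endpoints in different components.
MST edges: 0—1, 3—4, 3—7, 3—5, 2—4, 1—2, 1—6, 6—8; total weight 4+6+6+7+8+9+15+15 = 70.

70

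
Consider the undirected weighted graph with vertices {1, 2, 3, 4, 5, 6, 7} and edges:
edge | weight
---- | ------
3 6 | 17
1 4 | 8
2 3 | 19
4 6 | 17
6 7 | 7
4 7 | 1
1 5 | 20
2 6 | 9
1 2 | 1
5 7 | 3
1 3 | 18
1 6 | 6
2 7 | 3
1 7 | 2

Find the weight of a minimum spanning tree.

30

Prim, starting at 6.
Step 1: cheapest edge leaving the tree is 1 6 (6); add 1.
Step 2: cheapest edge leaving the tree is 1 2 (1); add 2.
Step 3: cheapest edge leaving the tree is 1 7 (2); add 7.
Step 4: cheapest edge leaving the tree is 4 7 (1); add 4.
Step 5: cheapest edge leaving the tree is 5 7 (3); add 5.
Step 6: cheapest edge leaving the tree is 3 6 (17); add 3.
MST edges: 1 6, 1 2, 1 7, 4 7, 5 7, 3 6; total weight 6+1+2+1+3+17 = 30.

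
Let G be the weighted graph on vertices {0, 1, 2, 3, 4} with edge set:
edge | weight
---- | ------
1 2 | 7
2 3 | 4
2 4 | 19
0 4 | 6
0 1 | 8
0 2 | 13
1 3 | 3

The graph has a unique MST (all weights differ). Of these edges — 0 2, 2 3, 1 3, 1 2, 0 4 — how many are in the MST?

Kruskal's algorithm — process edges by increasing weight (ties by edge label):
1 3 (3): add — endpoints in different components.
2 3 (4): add — endpoints in different components.
0 4 (6): add — endpoints in different components.
1 2 (7): skip — 1 and 2 already connected.
0 1 (8): add — endpoints in different components.
MST edge set: {1 3, 2 3, 0 4, 0 1}.
Of the listed edges, {2 3, 1 3, 0 4} are in the MST → 3.

3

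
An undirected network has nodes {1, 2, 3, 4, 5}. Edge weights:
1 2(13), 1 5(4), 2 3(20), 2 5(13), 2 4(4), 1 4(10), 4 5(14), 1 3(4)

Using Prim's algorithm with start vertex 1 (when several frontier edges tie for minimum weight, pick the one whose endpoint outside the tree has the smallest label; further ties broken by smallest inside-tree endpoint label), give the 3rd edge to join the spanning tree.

1-4

Prim's algorithm from 1:
Step 1: cheapest edge leaving the tree is 1 3 (4); add 3.
Step 2: cheapest edge leaving the tree is 1 5 (4); add 5.
Step 3: cheapest edge leaving the tree is 1 4 (10); add 4.
Step 4: cheapest edge leaving the tree is 2 4 (4); add 2.
The 3rd edge added is 1 4.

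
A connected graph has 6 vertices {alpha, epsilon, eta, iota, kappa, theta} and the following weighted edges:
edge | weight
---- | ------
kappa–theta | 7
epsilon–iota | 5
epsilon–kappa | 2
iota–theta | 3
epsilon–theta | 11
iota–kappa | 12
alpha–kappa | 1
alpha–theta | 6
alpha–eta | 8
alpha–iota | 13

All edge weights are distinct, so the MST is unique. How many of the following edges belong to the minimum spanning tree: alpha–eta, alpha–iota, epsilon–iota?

2

Kruskal's algorithm — process edges by increasing weight (ties by edge label):
alpha–kappa (1): add — endpoints in different components.
epsilon–kappa (2): add — endpoints in different components.
iota–theta (3): add — endpoints in different components.
epsilon–iota (5): add — endpoints in different components.
alpha–theta (6): skip — theta and alpha already connected.
kappa–theta (7): skip — kappa and theta already connected.
alpha–eta (8): add — endpoints in different components.
MST edge set: {alpha–kappa, epsilon–kappa, iota–theta, epsilon–iota, alpha–eta}.
Of the listed edges, {alpha–eta, epsilon–iota} are in the MST → 2.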